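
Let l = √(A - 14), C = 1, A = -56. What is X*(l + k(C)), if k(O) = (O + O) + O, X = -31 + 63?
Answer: 96 + 32*I*√70 ≈ 96.0 + 267.73*I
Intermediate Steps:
X = 32
l = I*√70 (l = √(-56 - 14) = √(-70) = I*√70 ≈ 8.3666*I)
k(O) = 3*O (k(O) = 2*O + O = 3*O)
X*(l + k(C)) = 32*(I*√70 + 3*1) = 32*(I*√70 + 3) = 32*(3 + I*√70) = 96 + 32*I*√70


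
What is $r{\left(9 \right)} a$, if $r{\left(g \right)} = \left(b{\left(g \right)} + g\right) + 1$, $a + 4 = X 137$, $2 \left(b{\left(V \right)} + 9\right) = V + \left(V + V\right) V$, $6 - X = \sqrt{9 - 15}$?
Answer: $70757 - \frac{23701 i \sqrt{6}}{2} \approx 70757.0 - 29028.0 i$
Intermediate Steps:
$X = 6 - i \sqrt{6}$ ($X = 6 - \sqrt{9 - 15} = 6 - \sqrt{-6} = 6 - i \sqrt{6} \approx 6.0 - 2.4495 i$)
$b{\left(V \right)} = -9 + V^{2} + \frac{V}{2}$ ($b{\left(V \right)} = -9 + \frac{V + \left(V + V\right) V}{2} = -9 + \frac{V + 2 V V}{2} = -9 + \frac{V + 2 V^{2}}{2} = -9 + \left(V^{2} + \frac{V}{2}\right) = -9 + V^{2} + \frac{V}{2}$)
$a = 818 - 137 i \sqrt{6}$ ($a = -4 + \left(6 - i \sqrt{6}\right) 137 = -4 + \left(822 - 137 i \sqrt{6}\right) = 818 - 137 i \sqrt{6} \approx 818.0 - 335.58 i$)
$r{\left(g \right)} = -8 + g^{2} + \frac{3 g}{2}$ ($r{\left(g \right)} = \left(\left(-9 + g^{2} + \frac{g}{2}\right) + g\right) + 1 = \left(-9 + g^{2} + \frac{3 g}{2}\right) + 1 = -8 + g^{2} + \frac{3 g}{2}$)
$r{\left(9 \right)} a = \left(-8 + 9^{2} + \frac{3}{2} \cdot 9\right) \left(818 - 137 i \sqrt{6}\right) = \left(-8 + 81 + \frac{27}{2}\right) \left(818 - 137 i \sqrt{6}\right) = \frac{173 \left(818 - 137 i \sqrt{6}\right)}{2} = 70757 - \frac{23701 i \sqrt{6}}{2}$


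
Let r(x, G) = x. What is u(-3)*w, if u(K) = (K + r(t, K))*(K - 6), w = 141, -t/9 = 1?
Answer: 15228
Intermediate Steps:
t = -9 (t = -9*1 = -9)
u(K) = (-9 + K)*(-6 + K) (u(K) = (K - 9)*(K - 6) = (-9 + K)*(-6 + K))
u(-3)*w = (54 + (-3)**2 - 15*(-3))*141 = (54 + 9 + 45)*141 = 108*141 = 15228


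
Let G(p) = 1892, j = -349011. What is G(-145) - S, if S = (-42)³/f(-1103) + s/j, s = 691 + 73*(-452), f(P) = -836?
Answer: 532540843/295317 ≈ 1803.3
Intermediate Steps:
s = -32305 (s = 691 - 32996 = -32305)
S = 26198921/295317 (S = (-42)³/(-836) - 32305/(-349011) = -74088*(-1/836) - 32305*(-1/349011) = 18522/209 + 2485/26847 = 26198921/295317 ≈ 88.715)
G(-145) - S = 1892 - 1*26198921/295317 = 1892 - 26198921/295317 = 532540843/295317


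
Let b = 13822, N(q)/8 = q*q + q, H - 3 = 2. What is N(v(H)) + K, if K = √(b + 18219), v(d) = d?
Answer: 419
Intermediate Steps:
H = 5 (H = 3 + 2 = 5)
N(q) = 8*q + 8*q² (N(q) = 8*(q*q + q) = 8*(q² + q) = 8*(q + q²) = 8*q + 8*q²)
K = 179 (K = √(13822 + 18219) = √32041 = 179)
N(v(H)) + K = 8*5*(1 + 5) + 179 = 8*5*6 + 179 = 240 + 179 = 419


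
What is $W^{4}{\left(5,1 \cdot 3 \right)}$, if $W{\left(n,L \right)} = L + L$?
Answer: $1296$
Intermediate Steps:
$W{\left(n,L \right)} = 2 L$
$W^{4}{\left(5,1 \cdot 3 \right)} = \left(2 \cdot 1 \cdot 3\right)^{4} = \left(2 \cdot 3\right)^{4} = 6^{4} = 1296$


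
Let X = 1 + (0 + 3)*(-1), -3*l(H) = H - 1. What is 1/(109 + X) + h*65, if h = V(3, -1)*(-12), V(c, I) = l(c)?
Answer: 55641/107 ≈ 520.01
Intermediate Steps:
l(H) = ⅓ - H/3 (l(H) = -(H - 1)/3 = -(-1 + H)/3 = ⅓ - H/3)
V(c, I) = ⅓ - c/3
X = -2 (X = 1 + 3*(-1) = 1 - 3 = -2)
h = 8 (h = (⅓ - ⅓*3)*(-12) = (⅓ - 1)*(-12) = -⅔*(-12) = 8)
1/(109 + X) + h*65 = 1/(109 - 2) + 8*65 = 1/107 + 520 = 55641/107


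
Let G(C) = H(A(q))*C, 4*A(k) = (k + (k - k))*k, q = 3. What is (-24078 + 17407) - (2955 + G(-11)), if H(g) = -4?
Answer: -9670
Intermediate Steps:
A(k) = k²/4 (A(k) = ((k + (k - k))*k)/4 = ((k + 0)*k)/4 = (k*k)/4 = k²/4)
G(C) = -4*C
(-24078 + 17407) - (2955 + G(-11)) = (-24078 + 17407) - (2955 - 4*(-11)) = -6671 - (2955 + 44) = -6671 - 1*2999 = -6671 - 2999 = -9670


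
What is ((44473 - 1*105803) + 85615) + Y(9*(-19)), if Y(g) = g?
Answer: 24114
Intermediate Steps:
((44473 - 1*105803) + 85615) + Y(9*(-19)) = ((44473 - 1*105803) + 85615) + 9*(-19) = ((44473 - 105803) + 85615) - 171 = (-61330 + 85615) - 171 = 24285 - 171 = 24114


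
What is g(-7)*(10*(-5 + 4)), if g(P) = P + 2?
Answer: 50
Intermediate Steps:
g(P) = 2 + P
g(-7)*(10*(-5 + 4)) = (2 - 7)*(10*(-5 + 4)) = -50*(-1) = -5*(-10) = 50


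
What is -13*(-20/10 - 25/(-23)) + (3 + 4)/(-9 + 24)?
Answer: 4256/345 ≈ 12.336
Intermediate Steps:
-13*(-20/10 - 25/(-23)) + (3 + 4)/(-9 + 24) = -13*(-20*⅒ - 25*(-1/23)) + 7/15 = -13*(-2 + 25/23) + 7*(1/15) = -13*(-21/23) + 7/15 = 273/23 + 7/15 = 4256/345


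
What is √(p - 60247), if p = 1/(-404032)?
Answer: I*√153669252508265/50504 ≈ 245.45*I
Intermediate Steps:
p = -1/404032 ≈ -2.4751e-6
√(p - 60247) = √(-1/404032 - 60247) = √(-24341715905/404032) = I*√153669252508265/50504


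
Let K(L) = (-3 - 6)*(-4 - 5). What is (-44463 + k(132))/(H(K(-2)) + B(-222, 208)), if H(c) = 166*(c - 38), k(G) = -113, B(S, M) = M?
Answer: -22288/3673 ≈ -6.0681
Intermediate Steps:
K(L) = 81 (K(L) = -9*(-9) = 81)
H(c) = -6308 + 166*c (H(c) = 166*(-38 + c) = -6308 + 166*c)
(-44463 + k(132))/(H(K(-2)) + B(-222, 208)) = (-44463 - 113)/((-6308 + 166*81) + 208) = -44576/((-6308 + 13446) + 208) = -44576/(7138 + 208) = -44576/7346 = -44576*1/7346 = -22288/3673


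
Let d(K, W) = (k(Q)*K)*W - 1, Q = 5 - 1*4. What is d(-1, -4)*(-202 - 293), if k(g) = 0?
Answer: 495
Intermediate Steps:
Q = 1 (Q = 5 - 4 = 1)
d(K, W) = -1 (d(K, W) = (0*K)*W - 1 = 0*W - 1 = 0 - 1 = -1)
d(-1, -4)*(-202 - 293) = -(-202 - 293) = -1*(-495) = 495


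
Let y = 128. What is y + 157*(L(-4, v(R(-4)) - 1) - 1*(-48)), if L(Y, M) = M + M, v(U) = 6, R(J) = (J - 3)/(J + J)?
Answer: 9234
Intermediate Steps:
R(J) = (-3 + J)/(2*J) (R(J) = (-3 + J)/((2*J)) = (-3 + J)*(1/(2*J)) = (-3 + J)/(2*J))
L(Y, M) = 2*M
y + 157*(L(-4, v(R(-4)) - 1) - 1*(-48)) = 128 + 157*(2*(6 - 1) - 1*(-48)) = 128 + 157*(2*5 + 48) = 128 + 157*(10 + 48) = 128 + 157*58 = 128 + 9106 = 9234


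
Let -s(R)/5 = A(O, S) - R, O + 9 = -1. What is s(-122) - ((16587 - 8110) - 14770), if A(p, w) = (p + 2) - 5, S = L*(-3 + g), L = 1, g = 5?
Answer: 5748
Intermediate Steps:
O = -10 (O = -9 - 1 = -10)
S = 2 (S = 1*(-3 + 5) = 1*2 = 2)
A(p, w) = -3 + p (A(p, w) = (2 + p) - 5 = -3 + p)
s(R) = 65 + 5*R (s(R) = -5*((-3 - 10) - R) = -5*(-13 - R) = 65 + 5*R)
s(-122) - ((16587 - 8110) - 14770) = (65 + 5*(-122)) - ((16587 - 8110) - 14770) = (65 - 610) - (8477 - 14770) = -545 - 1*(-6293) = -545 + 6293 = 5748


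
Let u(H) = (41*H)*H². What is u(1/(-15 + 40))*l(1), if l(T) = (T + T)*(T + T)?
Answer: 164/15625 ≈ 0.010496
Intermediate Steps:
l(T) = 4*T² (l(T) = (2*T)*(2*T) = 4*T²)
u(H) = 41*H³
u(1/(-15 + 40))*l(1) = (41*(1/(-15 + 40))³)*(4*1²) = (41*(1/25)³)*(4*1) = (41*(1/25)³)*4 = (41*(1/15625))*4 = (41/15625)*4 = 164/15625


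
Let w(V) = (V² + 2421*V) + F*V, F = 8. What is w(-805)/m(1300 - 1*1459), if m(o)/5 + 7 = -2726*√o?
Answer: 1830248/1181541133 - 712750864*I*√159/1181541133 ≈ 0.001549 - 7.6065*I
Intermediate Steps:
m(o) = -35 - 13630*√o (m(o) = -35 + 5*(-2726*√o) = -35 - 13630*√o)
w(V) = V² + 2429*V (w(V) = (V² + 2421*V) + 8*V = V² + 2429*V)
w(-805)/m(1300 - 1*1459) = (-805*(2429 - 805))/(-35 - 13630*√(1300 - 1*1459)) = (-805*1624)/(-35 - 13630*√(1300 - 1459)) = -1307320/(-35 - 13630*I*√159)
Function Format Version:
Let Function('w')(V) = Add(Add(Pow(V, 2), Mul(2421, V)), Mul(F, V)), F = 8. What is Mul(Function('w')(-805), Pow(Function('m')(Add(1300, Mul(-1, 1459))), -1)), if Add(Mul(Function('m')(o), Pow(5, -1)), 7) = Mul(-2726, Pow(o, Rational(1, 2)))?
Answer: Add(Rational(1830248, 1181541133), Mul(Rational(-712750864, 1181541133), I, Pow(159, Rational(1, 2)))) ≈ Add(0.0015490, Mul(-7.6065, I))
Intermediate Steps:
Function('m')(o) = Add(-35, Mul(-13630, Pow(o, Rational(1, 2)))) (Function('m')(o) = Add(-35, Mul(5, Mul(-2726, Pow(o, Rational(1, 2))))) = Add(-35, Mul(-13630, Pow(o, Rational(1, 2)))))
Function('w')(V) = Add(Pow(V, 2), Mul(2429, V)) (Function('w')(V) = Add(Add(Pow(V, 2), Mul(2421, V)), Mul(8, V)) = Add(Pow(V, 2), Mul(2429, V)))
Mul(Function('w')(-805), Pow(Function('m')(Add(1300, Mul(-1, 1459))), -1)) = Mul(Mul(-805, Add(2429, -805)), Pow(Add(-35, Mul(-13630, Pow(Add(1300, Mul(-1, 1459)), Rational(1, 2)))), -1)) = Mul(Mul(-805, 1624), Pow(Add(-35, Mul(-13630, Pow(Add(1300, -1459), Rational(1, 2)))), -1)) = Mul(-1307320, Pow(Add(-35, Mul(-13630, Pow(-159, Rational(1, 2)))), -1)) = Mul(-1307320, Pow(Add(-35, Mul(-13630, Mul(I, Pow(159, Rational(1, 2))))), -1)) = Mul(-1307320, Pow(Add(-35, Mul(-13630, I, Pow(159, Rational(1, 2)))), -1))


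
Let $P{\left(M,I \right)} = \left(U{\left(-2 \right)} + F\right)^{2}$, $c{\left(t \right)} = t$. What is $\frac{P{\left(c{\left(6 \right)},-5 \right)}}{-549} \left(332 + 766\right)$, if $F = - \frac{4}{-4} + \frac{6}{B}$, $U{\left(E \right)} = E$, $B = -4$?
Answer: $- \frac{25}{2} \approx -12.5$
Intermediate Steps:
$F = - \frac{1}{2}$ ($F = - \frac{4}{-4} + \frac{6}{-4} = \left(-4\right) \left(- \frac{1}{4}\right) + 6 \left(- \frac{1}{4}\right) = 1 - \frac{3}{2} = - \frac{1}{2} \approx -0.5$)
$P{\left(M,I \right)} = \frac{25}{4}$ ($P{\left(M,I \right)} = \left(-2 - \frac{1}{2}\right)^{2} = \left(- \frac{5}{2}\right)^{2} = \frac{25}{4}$)
$\frac{P{\left(c{\left(6 \right)},-5 \right)}}{-549} \left(332 + 766\right) = \frac{25}{4 \left(-549\right)} \left(332 + 766\right) = \frac{25}{4} \left(- \frac{1}{549}\right) 1098 = \left(- \frac{25}{2196}\right) 1098 = - \frac{25}{2}$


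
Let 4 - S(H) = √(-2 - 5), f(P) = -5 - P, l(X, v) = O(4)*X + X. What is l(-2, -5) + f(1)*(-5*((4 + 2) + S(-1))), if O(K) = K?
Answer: 290 - 30*I*√7 ≈ 290.0 - 79.373*I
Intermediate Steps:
l(X, v) = 5*X (l(X, v) = 4*X + X = 5*X)
S(H) = 4 - I*√7 (S(H) = 4 - √(-2 - 5) = 4 - √(-7) = 4 - I*√7)
l(-2, -5) + f(1)*(-5*((4 + 2) + S(-1))) = 5*(-2) + (-5 - 1*1)*(-5*((4 + 2) + (4 - I*√7))) = -10 + (-5 - 1)*(-5*(6 + (4 - I*√7))) = -10 - (-30)*(10 - I*√7) = -10 - 6*(-50 + 5*I*√7) = -10 + (300 - 30*I*√7) = 290 - 30*I*√7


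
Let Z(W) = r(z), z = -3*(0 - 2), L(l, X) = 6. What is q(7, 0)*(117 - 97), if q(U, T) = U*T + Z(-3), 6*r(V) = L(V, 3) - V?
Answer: 0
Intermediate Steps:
z = 6 (z = -3*(-2) = 6)
r(V) = 1 - V/6 (r(V) = (6 - V)/6 = 1 - V/6)
Z(W) = 0 (Z(W) = 1 - 1/6*6 = 1 - 1 = 0)
q(U, T) = T*U (q(U, T) = U*T + 0 = T*U + 0 = T*U)
q(7, 0)*(117 - 97) = (0*7)*(117 - 97) = 0*20 = 0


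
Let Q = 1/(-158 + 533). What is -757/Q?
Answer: -283875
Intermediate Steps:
Q = 1/375 ≈ 0.0026667
-757/Q = -757/1/375 = -757*375 = -283875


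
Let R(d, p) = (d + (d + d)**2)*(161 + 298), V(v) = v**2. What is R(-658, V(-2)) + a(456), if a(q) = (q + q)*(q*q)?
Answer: 984257514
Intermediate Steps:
a(q) = 2*q**3 (a(q) = (2*q)*q**2 = 2*q**3)
R(d, p) = 459*d + 1836*d**2 (R(d, p) = (d + (2*d)**2)*459 = (d + 4*d**2)*459 = 459*d + 1836*d**2)
R(-658, V(-2)) + a(456) = 459*(-658)*(1 + 4*(-658)) + 2*456**3 = 459*(-658)*(1 - 2632) + 2*94818816 = 459*(-658)*(-2631) + 189637632 = 794619882 + 189637632 = 984257514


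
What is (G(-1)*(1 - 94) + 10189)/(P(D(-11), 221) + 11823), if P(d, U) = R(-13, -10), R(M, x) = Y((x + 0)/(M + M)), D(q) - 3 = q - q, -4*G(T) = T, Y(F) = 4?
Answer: 40663/47308 ≈ 0.85954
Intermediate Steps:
G(T) = -T/4
D(q) = 3 (D(q) = 3 + (q - q) = 3 + 0 = 3)
R(M, x) = 4
P(d, U) = 4
(G(-1)*(1 - 94) + 10189)/(P(D(-11), 221) + 11823) = ((-¼*(-1))*(1 - 94) + 10189)/(4 + 11823) = ((¼)*(-93) + 10189)/11827 = (-93/4 + 10189)*(1/11827) = (40663/4)*(1/11827) = 40663/47308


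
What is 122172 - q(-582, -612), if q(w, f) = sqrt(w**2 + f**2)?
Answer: 122172 - 6*sqrt(19813) ≈ 1.2133e+5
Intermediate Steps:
q(w, f) = sqrt(f**2 + w**2)
122172 - q(-582, -612) = 122172 - sqrt((-612)**2 + (-582)**2) = 122172 - sqrt(374544 + 338724) = 122172 - sqrt(713268) = 122172 - 6*sqrt(19813)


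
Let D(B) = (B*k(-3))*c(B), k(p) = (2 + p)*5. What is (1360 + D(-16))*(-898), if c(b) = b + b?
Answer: 1077600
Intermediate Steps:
k(p) = 10 + 5*p
c(b) = 2*b
D(B) = -10*B² (D(B) = (B*(10 + 5*(-3)))*(2*B) = (B*(10 - 15))*(2*B) = (B*(-5))*(2*B) = (-5*B)*(2*B) = -10*B²)
(1360 + D(-16))*(-898) = (1360 - 10*(-16)²)*(-898) = (1360 - 10*256)*(-898) = (1360 - 2560)*(-898) = -1200*(-898) = 1077600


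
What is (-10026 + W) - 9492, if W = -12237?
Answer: -31755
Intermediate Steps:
(-10026 + W) - 9492 = (-10026 - 12237) - 9492 = -22263 - 9492 = -31755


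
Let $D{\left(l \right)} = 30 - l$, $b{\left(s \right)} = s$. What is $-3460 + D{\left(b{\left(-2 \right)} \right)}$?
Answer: $-3428$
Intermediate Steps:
$-3460 + D{\left(b{\left(-2 \right)} \right)} = -3460 + \left(30 - -2\right) = -3460 + \left(30 + 2\right) = -3460 + 32 = -3428$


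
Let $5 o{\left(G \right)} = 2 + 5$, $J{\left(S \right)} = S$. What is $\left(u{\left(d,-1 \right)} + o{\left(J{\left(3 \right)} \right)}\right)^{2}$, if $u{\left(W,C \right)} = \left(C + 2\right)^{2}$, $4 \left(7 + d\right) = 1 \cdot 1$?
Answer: $\frac{144}{25} \approx 5.76$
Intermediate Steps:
$o{\left(G \right)} = \frac{7}{5}$ ($o{\left(G \right)} = \frac{2 + 5}{5} = \frac{1}{5} \cdot 7 = \frac{7}{5}$)
$d = - \frac{27}{4}$ ($d = -7 + \frac{1 \cdot 1}{4} = -7 + \frac{1}{4} \cdot 1 = -7 + \frac{1}{4} = - \frac{27}{4} \approx -6.75$)
$u{\left(W,C \right)} = \left(2 + C\right)^{2}$
$\left(u{\left(d,-1 \right)} + o{\left(J{\left(3 \right)} \right)}\right)^{2} = \left(\left(2 - 1\right)^{2} + \frac{7}{5}\right)^{2} = \left(1^{2} + \frac{7}{5}\right)^{2} = \left(1 + \frac{7}{5}\right)^{2} = \left(\frac{12}{5}\right)^{2} = \frac{144}{25}$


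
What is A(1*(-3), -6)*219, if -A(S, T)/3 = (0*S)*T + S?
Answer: 1971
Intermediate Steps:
A(S, T) = -3*S (A(S, T) = -3*((0*S)*T + S) = -3*(0*T + S) = -3*(0 + S) = -3*S)
A(1*(-3), -6)*219 = -3*(-3)*219 = 9*219 = 1971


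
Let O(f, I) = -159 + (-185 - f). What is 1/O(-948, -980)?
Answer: 1/604 ≈ 0.0016556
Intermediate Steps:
O(f, I) = -344 - f
1/O(-948, -980) = 1/(-344 - 1*(-948)) = 1/(-344 + 948) = 1/604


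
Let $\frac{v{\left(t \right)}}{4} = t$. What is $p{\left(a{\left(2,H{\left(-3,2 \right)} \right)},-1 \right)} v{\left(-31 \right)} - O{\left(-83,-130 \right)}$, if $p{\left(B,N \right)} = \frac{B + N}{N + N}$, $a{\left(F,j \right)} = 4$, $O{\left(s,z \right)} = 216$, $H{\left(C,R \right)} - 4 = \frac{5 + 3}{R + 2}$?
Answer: $-30$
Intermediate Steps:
$H{\left(C,R \right)} = 4 + \frac{8}{2 + R}$ ($H{\left(C,R \right)} = 4 + \frac{5 + 3}{R + 2} = 4 + \frac{8}{2 + R}$)
$v{\left(t \right)} = 4 t$
$p{\left(B,N \right)} = \frac{B + N}{2 N}$
$p{\left(a{\left(2,H{\left(-3,2 \right)} \right)},-1 \right)} v{\left(-31 \right)} - O{\left(-83,-130 \right)} = \frac{4 - 1}{2 \left(-1\right)} 4 \left(-31\right) - 216 = \frac{1}{2} \left(-1\right) 3 \left(-124\right) - 216 = \left(- \frac{3}{2}\right) \left(-124\right) - 216 = 186 - 216 = -30$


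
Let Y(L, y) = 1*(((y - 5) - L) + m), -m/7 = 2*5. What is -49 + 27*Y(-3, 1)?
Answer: -1966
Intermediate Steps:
m = -70 (m = -14*5 = -7*10 = -70)
Y(L, y) = -75 + y - L (Y(L, y) = 1*(((y - 5) - L) - 70) = 1*(((-5 + y) - L) - 70) = 1*((-5 + y - L) - 70) = 1*(-75 + y - L) = -75 + y - L)
-49 + 27*Y(-3, 1) = -49 + 27*(-75 + 1 - 1*(-3)) = -49 + 27*(-75 + 1 + 3) = -49 + 27*(-71) = -49 - 1917 = -1966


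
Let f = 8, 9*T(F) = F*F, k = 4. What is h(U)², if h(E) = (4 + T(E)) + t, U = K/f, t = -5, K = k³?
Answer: 3025/81 ≈ 37.346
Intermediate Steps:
T(F) = F²/9 (T(F) = (F*F)/9 = F²/9)
K = 64 (K = 4³ = 64)
U = 8 (U = 64/8 = 64*(⅛) = 8)
h(E) = -1 + E²/9 (h(E) = (4 + E²/9) - 5 = -1 + E²/9)
h(U)² = (-1 + (⅑)*8²)² = (-1 + (⅑)*64)² = (-1 + 64/9)² = (55/9)² = 3025/81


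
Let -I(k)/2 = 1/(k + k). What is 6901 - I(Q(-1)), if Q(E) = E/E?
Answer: 6902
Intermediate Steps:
Q(E) = 1
I(k) = -1/k (I(k) = -2/(k + k) = -2*1/(2*k) = -1/k)
6901 - I(Q(-1)) = 6901 - (-1)/1 = 6901 - (-1) = 6901 - 1*(-1) = 6901 + 1 = 6902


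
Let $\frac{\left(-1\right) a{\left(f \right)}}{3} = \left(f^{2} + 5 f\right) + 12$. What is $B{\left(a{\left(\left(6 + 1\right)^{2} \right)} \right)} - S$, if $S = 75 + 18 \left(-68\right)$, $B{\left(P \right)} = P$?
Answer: $-6825$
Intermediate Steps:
$a{\left(f \right)} = -36 - 15 f - 3 f^{2}$ ($a{\left(f \right)} = - 3 \left(\left(f^{2} + 5 f\right) + 12\right) = - 3 \left(12 + f^{2} + 5 f\right) = -36 - 15 f - 3 f^{2}$)
$S = -1149$ ($S = 75 - 1224 = -1149$)
$B{\left(a{\left(\left(6 + 1\right)^{2} \right)} \right)} - S = \left(-36 - 15 \left(6 + 1\right)^{2} - 3 \left(\left(6 + 1\right)^{2}\right)^{2}\right) - -1149 = \left(-36 - 15 \cdot 7^{2} - 3 \left(7^{2}\right)^{2}\right) + 1149 = \left(-36 - 735 - 3 \cdot 49^{2}\right) + 1149 = \left(-36 - 735 - 7203\right) + 1149 = -7974 + 1149 = -6825$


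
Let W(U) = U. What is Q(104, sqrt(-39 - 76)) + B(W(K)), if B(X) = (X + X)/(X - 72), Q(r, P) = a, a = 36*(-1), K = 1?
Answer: -2558/71 ≈ -36.028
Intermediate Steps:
a = -36
Q(r, P) = -36
B(X) = 2*X/(-72 + X) (B(X) = (2*X)/(-72 + X) = 2*X/(-72 + X))
Q(104, sqrt(-39 - 76)) + B(W(K)) = -36 + 2*1/(-72 + 1) = -36 + 2*1/(-71) = -36 + 2*1*(-1/71) = -36 - 2/71 = -2558/71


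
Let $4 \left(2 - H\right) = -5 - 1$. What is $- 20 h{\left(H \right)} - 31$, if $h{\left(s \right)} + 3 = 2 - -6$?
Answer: $-131$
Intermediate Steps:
$H = \frac{7}{2}$ ($H = 2 - \frac{-5 - 1}{4} = 2 - - \frac{3}{2} = 2 + \frac{3}{2} = \frac{7}{2} \approx 3.5$)
$h{\left(s \right)} = 5$ ($h{\left(s \right)} = -3 + \left(2 - -6\right) = -3 + \left(2 + 6\right) = -3 + 8 = 5$)
$- 20 h{\left(H \right)} - 31 = \left(-20\right) 5 - 31 = -100 - 31 = -131$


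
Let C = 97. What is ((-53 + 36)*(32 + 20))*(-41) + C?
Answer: 36341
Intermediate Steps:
((-53 + 36)*(32 + 20))*(-41) + C = ((-53 + 36)*(32 + 20))*(-41) + 97 = -17*52*(-41) + 97 = -884*(-41) + 97 = 36244 + 97 = 36341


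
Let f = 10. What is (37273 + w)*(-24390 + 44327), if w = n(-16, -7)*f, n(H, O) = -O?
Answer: 744507391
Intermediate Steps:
w = 70 (w = -1*(-7)*10 = 7*10 = 70)
(37273 + w)*(-24390 + 44327) = (37273 + 70)*(-24390 + 44327) = 37343*19937 = 744507391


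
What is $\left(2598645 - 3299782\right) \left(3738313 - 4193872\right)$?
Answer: $319409270583$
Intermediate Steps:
$\left(2598645 - 3299782\right) \left(3738313 - 4193872\right) = \left(2598645 - 3299782\right) \left(-455559\right) = \left(-701137\right) \left(-455559\right) = 319409270583$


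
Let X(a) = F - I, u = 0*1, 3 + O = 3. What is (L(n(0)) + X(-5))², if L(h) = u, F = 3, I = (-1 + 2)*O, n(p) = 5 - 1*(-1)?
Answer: 9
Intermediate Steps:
O = 0 (O = -3 + 3 = 0)
n(p) = 6 (n(p) = 5 + 1 = 6)
I = 0 (I = (-1 + 2)*0 = 1*0 = 0)
u = 0
L(h) = 0
X(a) = 3 (X(a) = 3 - 1*0 = 3 + 0 = 3)
(L(n(0)) + X(-5))² = (0 + 3)² = 3² = 9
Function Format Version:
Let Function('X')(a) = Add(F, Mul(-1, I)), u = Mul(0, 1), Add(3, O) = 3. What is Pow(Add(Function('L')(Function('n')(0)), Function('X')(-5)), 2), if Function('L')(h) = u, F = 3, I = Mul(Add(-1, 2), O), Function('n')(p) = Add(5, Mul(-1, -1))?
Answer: 9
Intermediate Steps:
O = 0 (O = Add(-3, 3) = 0)
Function('n')(p) = 6 (Function('n')(p) = Add(5, 1) = 6)
I = 0 (I = Mul(Add(-1, 2), 0) = Mul(1, 0) = 0)
u = 0
Function('L')(h) = 0
Function('X')(a) = 3 (Function('X')(a) = Add(3, Mul(-1, 0)) = Add(3, 0) = 3)
Pow(Add(Function('L')(Function('n')(0)), Function('X')(-5)), 2) = Pow(Add(0, 3), 2) = Pow(3, 2) = 9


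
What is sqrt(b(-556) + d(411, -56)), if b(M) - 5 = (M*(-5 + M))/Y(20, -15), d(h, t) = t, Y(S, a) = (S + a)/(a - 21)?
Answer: I*sqrt(56146155)/5 ≈ 1498.6*I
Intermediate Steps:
Y(S, a) = (S + a)/(-21 + a)
b(M) = 5 - 36*M*(-5 + M)/5 (b(M) = 5 + (M*(-5 + M))/(((20 - 15)/(-21 - 15))) = 5 + (M*(-5 + M))/((5/(-36))) = 5 + (M*(-5 + M))/((-1/36*5)) = 5 + (M*(-5 + M))/(-5/36) = 5 + (M*(-5 + M))*(-36/5) = 5 - 36*M*(-5 + M)/5)
sqrt(b(-556) + d(411, -56)) = sqrt((5 + 36*(-556) - 36/5*(-556)**2) - 56) = sqrt((5 - 20016 - 36/5*309136) - 56) = sqrt((5 - 20016 - 11128896/5) - 56) = sqrt(-11228951/5 - 56) = sqrt(-11229231/5) = I*sqrt(56146155)/5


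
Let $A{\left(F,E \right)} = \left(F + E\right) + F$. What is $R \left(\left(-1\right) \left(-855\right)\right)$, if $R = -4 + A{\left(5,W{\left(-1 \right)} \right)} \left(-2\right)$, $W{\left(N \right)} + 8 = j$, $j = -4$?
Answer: $0$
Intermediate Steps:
$W{\left(N \right)} = -12$ ($W{\left(N \right)} = -8 - 4 = -12$)
$A{\left(F,E \right)} = E + 2 F$ ($A{\left(F,E \right)} = \left(E + F\right) + F = E + 2 F$)
$R = 0$ ($R = -4 + \left(-12 + 2 \cdot 5\right) \left(-2\right) = -4 + \left(-12 + 10\right) \left(-2\right) = -4 - -4 = -4 + 4 = 0$)
$R \left(\left(-1\right) \left(-855\right)\right) = 0 \left(\left(-1\right) \left(-855\right)\right) = 0 \cdot 855 = 0$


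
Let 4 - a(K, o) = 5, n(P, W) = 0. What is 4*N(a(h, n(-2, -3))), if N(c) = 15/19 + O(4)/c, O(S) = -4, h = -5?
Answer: 364/19 ≈ 19.158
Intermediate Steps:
a(K, o) = -1 (a(K, o) = 4 - 1*5 = 4 - 5 = -1)
N(c) = 15/19 - 4/c
4*N(a(h, n(-2, -3))) = 4*(15/19 - 4/(-1)) = 4*(15/19 - 4*(-1)) = 4*(15/19 + 4) = 4*(91/19) = 364/19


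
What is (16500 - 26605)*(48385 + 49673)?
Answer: -990876090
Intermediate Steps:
(16500 - 26605)*(48385 + 49673) = -10105*98058 = -990876090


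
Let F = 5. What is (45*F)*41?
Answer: 9225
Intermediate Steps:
(45*F)*41 = (45*5)*41 = 225*41 = 9225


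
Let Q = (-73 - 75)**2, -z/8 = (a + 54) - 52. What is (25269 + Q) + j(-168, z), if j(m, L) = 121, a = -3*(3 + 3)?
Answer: 47294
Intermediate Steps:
a = -18 (a = -3*6 = -18)
z = 128 (z = -8*((-18 + 54) - 52) = -8*(36 - 52) = -8*(-16) = 128)
Q = 21904 (Q = (-148)**2 = 21904)
(25269 + Q) + j(-168, z) = (25269 + 21904) + 121 = 47173 + 121 = 47294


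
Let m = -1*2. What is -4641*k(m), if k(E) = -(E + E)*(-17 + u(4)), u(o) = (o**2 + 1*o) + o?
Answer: -129948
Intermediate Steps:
u(o) = o**2 + 2*o (u(o) = (o**2 + o) + o = (o + o**2) + o = o**2 + 2*o)
m = -2
k(E) = -14*E (k(E) = -(E + E)*(-17 + 4*(2 + 4)) = -2*E*(-17 + 4*6) = -2*E*(-17 + 24) = -2*E*7 = -14*E)
-4641*k(m) = -(-64974)*(-2) = -4641*28 = -129948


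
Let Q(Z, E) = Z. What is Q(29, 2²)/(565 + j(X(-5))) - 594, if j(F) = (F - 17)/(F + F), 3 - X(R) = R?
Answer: -5363950/9031 ≈ -593.95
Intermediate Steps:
X(R) = 3 - R
j(F) = (-17 + F)/(2*F) (j(F) = (-17 + F)/((2*F)) = (-17 + F)*(1/(2*F)) = (-17 + F)/(2*F))
Q(29, 2²)/(565 + j(X(-5))) - 594 = 29/(565 + (-17 + (3 - 1*(-5)))/(2*(3 - 1*(-5)))) - 594 = 29/(565 + (-17 + (3 + 5))/(2*(3 + 5))) - 594 = 29/(565 + (½)*(-17 + 8)/8) - 594 = 29/(565 + (½)*(⅛)*(-9)) - 594 = 29/(565 - 9/16) - 594 = 29/(9031/16) - 594 = (16/9031)*29 - 594 = 464/9031 - 594 = -5363950/9031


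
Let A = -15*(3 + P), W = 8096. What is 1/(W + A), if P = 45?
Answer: 1/7376 ≈ 0.00013557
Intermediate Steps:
A = -720 (A = -15*(3 + 45) = -15*48 = -720)
1/(W + A) = 1/(8096 - 720) = 1/7376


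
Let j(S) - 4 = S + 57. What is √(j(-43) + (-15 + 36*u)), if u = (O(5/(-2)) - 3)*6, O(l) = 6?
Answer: √651 ≈ 25.515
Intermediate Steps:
j(S) = 61 + S (j(S) = 4 + (S + 57) = 4 + (57 + S) = 61 + S)
u = 18 (u = (6 - 3)*6 = 3*6 = 18)
√(j(-43) + (-15 + 36*u)) = √((61 - 43) + (-15 + 36*18)) = √(18 + (-15 + 648)) = √(18 + 633) = √651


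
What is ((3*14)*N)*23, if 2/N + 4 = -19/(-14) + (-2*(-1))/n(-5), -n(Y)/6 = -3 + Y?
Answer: -14112/19 ≈ -742.74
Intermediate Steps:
n(Y) = 18 - 6*Y (n(Y) = -6*(-3 + Y) = 18 - 6*Y)
N = -336/437 (N = 2/(-4 + (-19/(-14) + (-2*(-1))/(18 - 6*(-5)))) = 2/(-4 + (-19*(-1/14) + 2/(18 + 30))) = 2/(-4 + (19/14 + 2/48)) = 2/(-4 + (19/14 + 2*(1/48))) = 2/(-4 + (19/14 + 1/24)) = 2/(-4 + 235/168) = 2/(-437/168) = 2*(-168/437) = -336/437 ≈ -0.76888)
((3*14)*N)*23 = ((3*14)*(-336/437))*23 = (42*(-336/437))*23 = -14112/437*23 = -14112/19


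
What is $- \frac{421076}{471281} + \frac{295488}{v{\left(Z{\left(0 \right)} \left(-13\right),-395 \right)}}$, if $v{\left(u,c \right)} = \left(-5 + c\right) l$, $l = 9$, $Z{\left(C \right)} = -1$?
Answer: $- \frac{977595512}{11782025} \approx -82.974$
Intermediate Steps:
$v{\left(u,c \right)} = -45 + 9 c$ ($v{\left(u,c \right)} = \left(-5 + c\right) 9 = -45 + 9 c$)
$- \frac{421076}{471281} + \frac{295488}{v{\left(Z{\left(0 \right)} \left(-13\right),-395 \right)}} = - \frac{421076}{471281} + \frac{295488}{-45 + 9 \left(-395\right)} = \left(-421076\right) \frac{1}{471281} + \frac{295488}{-45 - 3555} = - \frac{421076}{471281} + \frac{295488}{-3600} = - \frac{421076}{471281} + 295488 \left(- \frac{1}{3600}\right) = - \frac{421076}{471281} - \frac{2052}{25} = - \frac{977595512}{11782025}$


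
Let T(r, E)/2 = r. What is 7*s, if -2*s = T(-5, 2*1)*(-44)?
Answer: -1540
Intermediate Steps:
T(r, E) = 2*r
s = -220 (s = -2*(-5)*(-44)/2 = -(-5)*(-44) = -1/2*440 = -220)
7*s = 7*(-220) = -1540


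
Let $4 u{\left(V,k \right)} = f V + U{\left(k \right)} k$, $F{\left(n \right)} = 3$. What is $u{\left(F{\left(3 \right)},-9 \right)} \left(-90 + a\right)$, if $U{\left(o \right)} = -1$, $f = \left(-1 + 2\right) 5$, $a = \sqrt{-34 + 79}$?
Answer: $-540 + 18 \sqrt{5} \approx -499.75$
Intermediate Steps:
$a = 3 \sqrt{5}$ ($a = \sqrt{45} = 3 \sqrt{5} \approx 6.7082$)
$f = 5$ ($f = 1 \cdot 5 = 5$)
$u{\left(V,k \right)} = - \frac{k}{4} + \frac{5 V}{4}$ ($u{\left(V,k \right)} = \frac{5 V - k}{4} = \frac{- k + 5 V}{4} = - \frac{k}{4} + \frac{5 V}{4}$)
$u{\left(F{\left(3 \right)},-9 \right)} \left(-90 + a\right) = \left(\left(- \frac{1}{4}\right) \left(-9\right) + \frac{5}{4} \cdot 3\right) \left(-90 + 3 \sqrt{5}\right) = \left(\frac{9}{4} + \frac{15}{4}\right) \left(-90 + 3 \sqrt{5}\right) = 6 \left(-90 + 3 \sqrt{5}\right) = -540 + 18 \sqrt{5}$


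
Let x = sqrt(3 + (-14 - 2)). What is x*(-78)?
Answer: -78*I*sqrt(13) ≈ -281.23*I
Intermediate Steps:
x = I*sqrt(13) (x = sqrt(3 - 16) = sqrt(-13) = I*sqrt(13) ≈ 3.6056*I)
x*(-78) = (I*sqrt(13))*(-78) = -78*I*sqrt(13)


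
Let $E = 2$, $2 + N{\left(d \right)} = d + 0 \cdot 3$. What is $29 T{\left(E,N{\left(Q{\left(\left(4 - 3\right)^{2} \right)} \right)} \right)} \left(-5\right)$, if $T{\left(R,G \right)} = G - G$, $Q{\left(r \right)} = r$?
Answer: $0$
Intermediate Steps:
$N{\left(d \right)} = -2 + d$ ($N{\left(d \right)} = -2 + \left(d + 0 \cdot 3\right) = -2 + \left(d + 0\right) = -2 + d$)
$T{\left(R,G \right)} = 0$
$29 T{\left(E,N{\left(Q{\left(\left(4 - 3\right)^{2} \right)} \right)} \right)} \left(-5\right) = 29 \cdot 0 \left(-5\right) = 0 \left(-5\right) = 0$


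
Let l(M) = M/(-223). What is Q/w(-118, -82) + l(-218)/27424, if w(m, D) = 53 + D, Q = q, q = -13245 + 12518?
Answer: 2223006313/88675504 ≈ 25.069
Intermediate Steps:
l(M) = -M/223 (l(M) = M*(-1/223) = -M/223)
q = -727
Q = -727
Q/w(-118, -82) + l(-218)/27424 = -727/(53 - 82) - 1/223*(-218)/27424 = -727/(-29) + (218/223)*(1/27424) = -727*(-1/29) + 109/3057776 = 727/29 + 109/3057776 = 2223006313/88675504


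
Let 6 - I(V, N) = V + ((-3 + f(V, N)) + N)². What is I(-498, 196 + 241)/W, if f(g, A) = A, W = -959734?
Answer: 758137/959734 ≈ 0.78994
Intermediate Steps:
I(V, N) = 6 - V - (-3 + 2*N)² (I(V, N) = 6 - (V + ((-3 + N) + N)²) = 6 - (V + (-3 + 2*N)²) = 6 + (-V - (-3 + 2*N)²) = 6 - V - (-3 + 2*N)²)
I(-498, 196 + 241)/W = (6 - 1*(-498) - (-3 + 2*(196 + 241))²)/(-959734) = (6 + 498 - (-3 + 2*437)²)*(-1/959734) = (6 + 498 - (-3 + 874)²)*(-1/959734) = (6 + 498 - 1*871²)*(-1/959734) = (6 + 498 - 1*758641)*(-1/959734) = (6 + 498 - 758641)*(-1/959734) = -758137*(-1/959734) = 758137/959734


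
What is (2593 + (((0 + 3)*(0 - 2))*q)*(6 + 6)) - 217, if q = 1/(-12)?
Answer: 2382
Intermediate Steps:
q = -1/12 ≈ -0.083333
(2593 + (((0 + 3)*(0 - 2))*q)*(6 + 6)) - 217 = (2593 + (((0 + 3)*(0 - 2))*(-1/12))*(6 + 6)) - 217 = (2593 + ((3*(-2))*(-1/12))*12) - 217 = (2593 - 6*(-1/12)*12) - 217 = (2593 + (1/2)*12) - 217 = (2593 + 6) - 217 = 2599 - 217 = 2382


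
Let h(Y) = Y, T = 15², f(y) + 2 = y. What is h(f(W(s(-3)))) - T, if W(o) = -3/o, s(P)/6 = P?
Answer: -1361/6 ≈ -226.83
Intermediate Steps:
s(P) = 6*P
f(y) = -2 + y
T = 225
h(f(W(s(-3)))) - T = (-2 - 3/(6*(-3))) - 1*225 = (-2 - 3/(-18)) - 225 = (-2 - 3*(-1/18)) - 225 = (-2 + ⅙) - 225 = -11/6 - 225 = -1361/6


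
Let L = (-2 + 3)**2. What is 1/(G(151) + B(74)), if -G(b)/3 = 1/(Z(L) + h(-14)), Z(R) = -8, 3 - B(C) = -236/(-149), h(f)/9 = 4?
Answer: 4172/5461 ≈ 0.76396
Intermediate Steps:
h(f) = 36 (h(f) = 9*4 = 36)
B(C) = 211/149 (B(C) = 3 - (-236)/(-149) = 3 - (-236)*(-1)/149 = 3 - 1*236/149 = 3 - 236/149 = 211/149)
L = 1 (L = 1**2 = 1)
G(b) = -3/28 (G(b) = -3/(-8 + 36) = -3/28)
1/(G(151) + B(74)) = 1/(-3/28 + 211/149) = 1/(5461/4172) = 4172/5461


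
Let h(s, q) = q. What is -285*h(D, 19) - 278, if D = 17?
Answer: -5693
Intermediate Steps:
-285*h(D, 19) - 278 = -285*19 - 278 = -5415 - 278 = -5693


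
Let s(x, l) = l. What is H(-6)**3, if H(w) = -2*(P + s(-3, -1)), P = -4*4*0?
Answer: 8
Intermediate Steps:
P = 0 (P = -16*0 = 0)
H(w) = 2 (H(w) = -2*(0 - 1) = -2*(-1) = 2)
H(-6)**3 = 2**3 = 8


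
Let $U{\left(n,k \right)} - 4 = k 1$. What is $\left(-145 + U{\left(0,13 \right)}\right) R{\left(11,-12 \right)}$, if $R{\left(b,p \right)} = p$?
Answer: $1536$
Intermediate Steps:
$U{\left(n,k \right)} = 4 + k$ ($U{\left(n,k \right)} = 4 + k 1 = 4 + k$)
$\left(-145 + U{\left(0,13 \right)}\right) R{\left(11,-12 \right)} = \left(-145 + \left(4 + 13\right)\right) \left(-12\right) = \left(-145 + 17\right) \left(-12\right) = \left(-128\right) \left(-12\right) = 1536$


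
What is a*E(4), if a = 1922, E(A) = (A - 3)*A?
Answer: 7688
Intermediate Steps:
E(A) = A*(-3 + A) (E(A) = (-3 + A)*A = A*(-3 + A))
a*E(4) = 1922*(4*(-3 + 4)) = 1922*(4*1) = 1922*4 = 7688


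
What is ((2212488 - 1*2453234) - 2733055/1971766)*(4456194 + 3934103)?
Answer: -3982853098180105827/1971766 ≈ -2.0199e+12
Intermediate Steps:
((2212488 - 1*2453234) - 2733055/1971766)*(4456194 + 3934103) = ((2212488 - 2453234) - 2733055*1/1971766)*8390297 = (-240746 - 2733055/1971766)*8390297 = -474697510491/1971766*8390297 = -3982853098180105827/1971766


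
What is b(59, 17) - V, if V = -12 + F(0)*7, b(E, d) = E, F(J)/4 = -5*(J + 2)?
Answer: 351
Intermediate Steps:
F(J) = -40 - 20*J (F(J) = 4*(-5*(J + 2)) = 4*(-5*(2 + J)) = 4*(-10 - 5*J) = -40 - 20*J)
V = -292 (V = -12 + (-40 - 20*0)*7 = -12 + (-40 + 0)*7 = -12 - 40*7 = -12 - 280 = -292)
b(59, 17) - V = 59 - 1*(-292) = 59 + 292 = 351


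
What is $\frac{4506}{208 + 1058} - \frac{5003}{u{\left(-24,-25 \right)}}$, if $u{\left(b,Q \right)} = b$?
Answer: $\frac{1073657}{5064} \approx 212.02$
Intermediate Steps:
$\frac{4506}{208 + 1058} - \frac{5003}{u{\left(-24,-25 \right)}} = \frac{4506}{208 + 1058} - \frac{5003}{-24} = \frac{4506}{1266} - - \frac{5003}{24} = 4506 \cdot \frac{1}{1266} + \frac{5003}{24} = \frac{751}{211} + \frac{5003}{24} = \frac{1073657}{5064}$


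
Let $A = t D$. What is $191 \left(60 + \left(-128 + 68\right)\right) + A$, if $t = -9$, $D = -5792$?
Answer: $52128$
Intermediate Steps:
$A = 52128$ ($A = \left(-9\right) \left(-5792\right) = 52128$)
$191 \left(60 + \left(-128 + 68\right)\right) + A = 191 \left(60 + \left(-128 + 68\right)\right) + 52128 = 191 \left(60 - 60\right) + 52128 = 191 \cdot 0 + 52128 = 0 + 52128 = 52128$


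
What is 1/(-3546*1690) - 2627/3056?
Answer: -3935732759/4578453360 ≈ -0.85962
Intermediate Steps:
1/(-3546*1690) - 2627/3056 = -1/3546*1/1690 - 2627*1/3056 = -1/5992740 - 2627/3056 = -3935732759/4578453360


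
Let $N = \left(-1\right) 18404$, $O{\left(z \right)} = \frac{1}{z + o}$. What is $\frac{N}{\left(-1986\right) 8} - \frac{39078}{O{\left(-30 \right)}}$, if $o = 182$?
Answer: $- \frac{23593103431}{3972} \approx -5.9399 \cdot 10^{6}$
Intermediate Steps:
$O{\left(z \right)} = \frac{1}{182 + z}$ ($O{\left(z \right)} = \frac{1}{z + 182} = \frac{1}{182 + z}$)
$N = -18404$
$\frac{N}{\left(-1986\right) 8} - \frac{39078}{O{\left(-30 \right)}} = - \frac{18404}{\left(-1986\right) 8} - \frac{39078}{\frac{1}{182 - 30}} = - \frac{18404}{-15888} - \frac{39078}{\frac{1}{152}} = \left(-18404\right) \left(- \frac{1}{15888}\right) - 39078 \frac{1}{\frac{1}{152}} = \frac{4601}{3972} - 5939856 = - \frac{23593103431}{3972}$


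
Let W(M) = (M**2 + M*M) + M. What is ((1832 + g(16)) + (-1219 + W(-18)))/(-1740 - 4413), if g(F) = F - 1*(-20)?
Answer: -1279/6153 ≈ -0.20787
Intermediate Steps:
g(F) = 20 + F (g(F) = F + 20 = 20 + F)
W(M) = M + 2*M**2 (W(M) = (M**2 + M**2) + M = 2*M**2 + M = M + 2*M**2)
((1832 + g(16)) + (-1219 + W(-18)))/(-1740 - 4413) = ((1832 + (20 + 16)) + (-1219 - 18*(1 + 2*(-18))))/(-1740 - 4413) = ((1832 + 36) + (-1219 - 18*(1 - 36)))/(-6153) = (1868 + (-1219 - 18*(-35)))*(-1/6153) = (1868 + (-1219 + 630))*(-1/6153) = (1868 - 589)*(-1/6153) = 1279*(-1/6153) = -1279/6153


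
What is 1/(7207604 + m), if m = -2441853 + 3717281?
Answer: 1/8483032 ≈ 1.1788e-7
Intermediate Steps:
m = 1275428
1/(7207604 + m) = 1/(7207604 + 1275428) = 1/8483032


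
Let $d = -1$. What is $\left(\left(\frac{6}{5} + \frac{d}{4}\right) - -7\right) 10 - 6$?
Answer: $\frac{147}{2} \approx 73.5$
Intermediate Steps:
$\left(\left(\frac{6}{5} + \frac{d}{4}\right) - -7\right) 10 - 6 = \left(\left(\frac{6}{5} - \frac{1}{4}\right) - -7\right) 10 - 6 = \left(\left(6 \cdot \frac{1}{5} - \frac{1}{4}\right) + 7\right) 10 - 6 = \left(\left(\frac{6}{5} - \frac{1}{4}\right) + 7\right) 10 - 6 = \left(\frac{19}{20} + 7\right) 10 - 6 = \frac{159}{20} \cdot 10 - 6 = \frac{159}{2} - 6 = \frac{147}{2}$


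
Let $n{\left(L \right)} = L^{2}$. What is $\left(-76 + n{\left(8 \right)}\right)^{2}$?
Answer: $144$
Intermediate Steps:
$\left(-76 + n{\left(8 \right)}\right)^{2} = \left(-76 + 8^{2}\right)^{2} = \left(-76 + 64\right)^{2} = \left(-12\right)^{2} = 144$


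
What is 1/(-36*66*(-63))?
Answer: 1/149688 ≈ 6.6806e-6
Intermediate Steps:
1/(-36*66*(-63)) = 1/(-2376*(-63)) = 1/149688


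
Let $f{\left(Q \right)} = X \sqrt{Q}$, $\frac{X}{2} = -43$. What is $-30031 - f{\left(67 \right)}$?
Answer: $-30031 + 86 \sqrt{67} \approx -29327.0$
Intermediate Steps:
$X = -86$ ($X = 2 \left(-43\right) = -86$)
$f{\left(Q \right)} = - 86 \sqrt{Q}$
$-30031 - f{\left(67 \right)} = -30031 - - 86 \sqrt{67} = -30031 + 86 \sqrt{67}$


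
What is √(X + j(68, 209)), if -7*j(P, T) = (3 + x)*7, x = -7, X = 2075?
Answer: 3*√231 ≈ 45.596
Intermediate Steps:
j(P, T) = 4 (j(P, T) = -(3 - 7)*7/7 = -(-4)*7/7 = -⅐*(-28) = 4)
√(X + j(68, 209)) = √(2075 + 4) = √2079 = 3*√231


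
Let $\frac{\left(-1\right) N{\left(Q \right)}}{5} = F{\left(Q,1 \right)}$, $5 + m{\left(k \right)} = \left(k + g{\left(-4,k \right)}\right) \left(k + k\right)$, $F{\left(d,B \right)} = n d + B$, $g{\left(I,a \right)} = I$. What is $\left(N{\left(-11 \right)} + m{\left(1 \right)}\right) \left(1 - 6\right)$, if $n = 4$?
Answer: $-1020$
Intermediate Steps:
$F{\left(d,B \right)} = B + 4 d$ ($F{\left(d,B \right)} = 4 d + B = B + 4 d$)
$m{\left(k \right)} = -5 + 2 k \left(-4 + k\right)$ ($m{\left(k \right)} = -5 + \left(k - 4\right) \left(k + k\right) = -5 + \left(-4 + k\right) 2 k = -5 + 2 k \left(-4 + k\right)$)
$N{\left(Q \right)} = -5 - 20 Q$ ($N{\left(Q \right)} = - 5 \left(1 + 4 Q\right) = -5 - 20 Q$)
$\left(N{\left(-11 \right)} + m{\left(1 \right)}\right) \left(1 - 6\right) = \left(\left(-5 - -220\right) - \left(13 - 2\right)\right) \left(1 - 6\right) = \left(\left(-5 + 220\right) - 11\right) \left(1 - 6\right) = \left(215 - 11\right) \left(-5\right) = 204 \left(-5\right) = -1020$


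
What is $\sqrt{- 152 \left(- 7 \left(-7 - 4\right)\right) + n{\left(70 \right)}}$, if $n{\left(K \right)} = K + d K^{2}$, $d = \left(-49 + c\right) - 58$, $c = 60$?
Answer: $i \sqrt{241934} \approx 491.87 i$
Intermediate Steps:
$d = -47$ ($d = \left(-49 + 60\right) - 58 = 11 - 58 = -47$)
$n{\left(K \right)} = K - 47 K^{2}$
$\sqrt{- 152 \left(- 7 \left(-7 - 4\right)\right) + n{\left(70 \right)}} = \sqrt{- 152 \left(- 7 \left(-7 - 4\right)\right) + 70 \left(1 - 3290\right)} = \sqrt{- 152 \left(\left(-7\right) \left(-11\right)\right) + 70 \left(1 - 3290\right)} = \sqrt{\left(-152\right) 77 + 70 \left(-3289\right)} = \sqrt{-11704 - 230230} = \sqrt{-241934} = i \sqrt{241934}$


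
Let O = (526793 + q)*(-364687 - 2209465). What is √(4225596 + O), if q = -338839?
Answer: 2*I*√120954484853 ≈ 6.9557e+5*I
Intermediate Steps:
O = -483822165008 (O = (526793 - 338839)*(-364687 - 2209465) = 187954*(-2574152) = -483822165008)
√(4225596 + O) = √(4225596 - 483822165008) = √(-483817939412) = 2*I*√120954484853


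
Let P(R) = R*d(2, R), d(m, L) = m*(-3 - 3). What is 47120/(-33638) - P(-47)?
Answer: -9509476/16819 ≈ -565.40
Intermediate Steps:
d(m, L) = -6*m (d(m, L) = m*(-6) = -6*m)
P(R) = -12*R (P(R) = R*(-6*2) = R*(-12) = -12*R)
47120/(-33638) - P(-47) = 47120/(-33638) - (-12)*(-47) = 47120*(-1/33638) - 1*564 = -23560/16819 - 564 = -9509476/16819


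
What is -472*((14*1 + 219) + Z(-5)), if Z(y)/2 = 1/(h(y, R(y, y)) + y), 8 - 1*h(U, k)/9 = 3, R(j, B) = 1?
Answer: -549998/5 ≈ -1.1000e+5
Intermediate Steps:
h(U, k) = 45 (h(U, k) = 72 - 9*3 = 72 - 27 = 45)
Z(y) = 2/(45 + y)
-472*((14*1 + 219) + Z(-5)) = -472*((14*1 + 219) + 2/(45 - 5)) = -472*((14 + 219) + 2/40) = -472*(233 + 2*(1/40)) = -472*(233 + 1/20) = -472*4661/20 = -549998/5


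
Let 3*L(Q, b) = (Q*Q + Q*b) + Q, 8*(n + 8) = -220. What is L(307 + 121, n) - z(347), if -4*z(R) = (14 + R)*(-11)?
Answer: 661759/12 ≈ 55147.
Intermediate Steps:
n = -71/2 (n = -8 + (1/8)*(-220) = -8 - 55/2 = -71/2 ≈ -35.500)
z(R) = 77/2 + 11*R/4 (z(R) = -(14 + R)*(-11)/4 = -(-154 - 11*R)/4 = 77/2 + 11*R/4)
L(Q, b) = Q/3 + Q**2/3 + Q*b/3 (L(Q, b) = ((Q*Q + Q*b) + Q)/3 = ((Q**2 + Q*b) + Q)/3 = (Q + Q**2 + Q*b)/3 = Q/3 + Q**2/3 + Q*b/3)
L(307 + 121, n) - z(347) = (307 + 121)*(1 + (307 + 121) - 71/2)/3 - (77/2 + (11/4)*347) = (1/3)*428*(1 + 428 - 71/2) - (77/2 + 3817/4) = (1/3)*428*(787/2) - 1*3971/4 = 168418/3 - 3971/4 = 661759/12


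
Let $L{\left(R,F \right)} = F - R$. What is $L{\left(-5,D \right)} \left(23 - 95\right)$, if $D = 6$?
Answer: $-792$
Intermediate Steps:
$L{\left(-5,D \right)} \left(23 - 95\right) = \left(6 - -5\right) \left(23 - 95\right) = \left(6 + 5\right) \left(-72\right) = 11 \left(-72\right) = -792$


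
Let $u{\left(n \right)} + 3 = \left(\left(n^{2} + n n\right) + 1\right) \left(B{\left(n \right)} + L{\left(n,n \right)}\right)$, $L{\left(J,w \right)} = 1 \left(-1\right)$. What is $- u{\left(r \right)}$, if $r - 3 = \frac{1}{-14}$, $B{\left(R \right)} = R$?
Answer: $- \frac{43917}{1372} \approx -32.009$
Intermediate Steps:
$L{\left(J,w \right)} = -1$
$r = \frac{41}{14}$ ($r = 3 + \frac{1}{-14} = 3 - \frac{1}{14} = \frac{41}{14} \approx 2.9286$)
$u{\left(n \right)} = -3 + \left(1 + 2 n^{2}\right) \left(-1 + n\right)$ ($u{\left(n \right)} = -3 + \left(\left(n^{2} + n n\right) + 1\right) \left(n - 1\right) = -3 + \left(\left(n^{2} + n^{2}\right) + 1\right) \left(-1 + n\right) = -3 + \left(2 n^{2} + 1\right) \left(-1 + n\right) = -3 + \left(1 + 2 n^{2}\right) \left(-1 + n\right)$)
$- u{\left(r \right)} = - (-4 + \frac{41}{14} - 2 \left(\frac{41}{14}\right)^{2} + 2 \left(\frac{41}{14}\right)^{3}) = - (-4 + \frac{41}{14} - \frac{1681}{98} + 2 \cdot \frac{68921}{2744}) = - (-4 + \frac{41}{14} - \frac{1681}{98} + \frac{68921}{1372}) = \left(-1\right) \frac{43917}{1372} = - \frac{43917}{1372}$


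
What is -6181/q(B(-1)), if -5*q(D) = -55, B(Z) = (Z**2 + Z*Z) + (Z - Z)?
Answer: -6181/11 ≈ -561.91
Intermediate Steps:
B(Z) = 2*Z**2 (B(Z) = (Z**2 + Z**2) + 0 = 2*Z**2 + 0 = 2*Z**2)
q(D) = 11 (q(D) = -1/5*(-55) = 11)
-6181/q(B(-1)) = -6181/11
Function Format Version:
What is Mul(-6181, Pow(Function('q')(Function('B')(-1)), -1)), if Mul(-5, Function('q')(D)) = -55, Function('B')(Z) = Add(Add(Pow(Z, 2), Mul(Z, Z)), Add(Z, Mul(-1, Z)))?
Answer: Rational(-6181, 11) ≈ -561.91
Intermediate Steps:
Function('B')(Z) = Mul(2, Pow(Z, 2)) (Function('B')(Z) = Add(Add(Pow(Z, 2), Pow(Z, 2)), 0) = Add(Mul(2, Pow(Z, 2)), 0) = Mul(2, Pow(Z, 2)))
Function('q')(D) = 11 (Function('q')(D) = Mul(Rational(-1, 5), -55) = 11)
Mul(-6181, Pow(Function('q')(Function('B')(-1)), -1)) = Mul(-6181, Pow(11, -1)) = Mul(-6181, Rational(1, 11)) = Rational(-6181, 11)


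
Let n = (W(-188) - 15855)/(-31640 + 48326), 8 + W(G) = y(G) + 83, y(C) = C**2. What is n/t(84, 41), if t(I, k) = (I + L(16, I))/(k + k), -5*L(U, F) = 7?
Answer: 4010620/3445659 ≈ 1.1640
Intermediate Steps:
L(U, F) = -7/5 (L(U, F) = -1/5*7 = -7/5)
t(I, k) = (-7/5 + I)/(2*k) (t(I, k) = (I - 7/5)/(k + k) = (-7/5 + I)/((2*k)) = (-7/5 + I)*(1/(2*k)) = (-7/5 + I)/(2*k))
W(G) = 75 + G**2 (W(G) = -8 + (G**2 + 83) = -8 + (83 + G**2) = 75 + G**2)
n = 9782/8343 (n = ((75 + (-188)**2) - 15855)/(-31640 + 48326) = ((75 + 35344) - 15855)/16686 = (35419 - 15855)*(1/16686) = 19564*(1/16686) = 9782/8343 ≈ 1.1725)
n/t(84, 41) = 9782/(8343*(((1/10)*(-7 + 5*84)/41))) = 9782/(8343*(((1/10)*(1/41)*(-7 + 420)))) = 9782/(8343*(((1/10)*(1/41)*413))) = 9782/(8343*(413/410)) = (9782/8343)*(410/413) = 4010620/3445659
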